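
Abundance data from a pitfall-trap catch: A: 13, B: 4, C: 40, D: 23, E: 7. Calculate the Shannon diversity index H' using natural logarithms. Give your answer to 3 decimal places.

Total N = 13+4+40+23+7 = 87, so the proportions are 0.14943, 0.04598, 0.45977, 0.26437, 0.08046 (working shown to 5 dp, full precision carried).
Each pᵢ ln pᵢ term: 0.14943×(-1.90096)=-0.28405, 0.04598×(-3.07961)=-0.14159, 0.45977×(-0.77703)=-0.35725, 0.26437×(-1.33041)=-0.35172, 0.08046×(-2.52000)=-0.20276.
Sum = -1.33737, so H' = 1.337.

1.337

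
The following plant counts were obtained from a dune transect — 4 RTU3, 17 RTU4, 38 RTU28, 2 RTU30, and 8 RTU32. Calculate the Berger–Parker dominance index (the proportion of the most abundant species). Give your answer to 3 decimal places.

Total N = 4+17+38+2+8 = 69, so the proportions are 0.05797, 0.24638, 0.55072, 0.02899, 0.11594 (working shown to 5 dp, full precision carried).
The largest proportion is 0.55072, i.e. d = 0.551 to 3 decimal places.

0.551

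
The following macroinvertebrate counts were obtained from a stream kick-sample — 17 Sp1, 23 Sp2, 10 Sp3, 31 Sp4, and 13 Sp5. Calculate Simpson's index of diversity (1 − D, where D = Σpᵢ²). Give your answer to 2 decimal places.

Total N = 17+23+10+31+13 = 94, so the proportions are 0.1809, 0.2447, 0.1064, 0.3298, 0.1383 (working shown to 4 dp, full precision carried).
D = 0.1809² + 0.2447² + 0.1064² + 0.3298² + 0.1383² = 0.0327 + 0.0599 + 0.0113 + 0.1088 + 0.0191 = 0.2318.
So 1 − D = 0.7682, i.e. 0.77 to 2 decimal places.

0.77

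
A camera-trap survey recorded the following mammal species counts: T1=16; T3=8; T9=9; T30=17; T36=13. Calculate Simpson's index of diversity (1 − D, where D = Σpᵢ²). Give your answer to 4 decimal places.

0.7836

Total N = 16+8+9+17+13 = 63, so the proportions are 0.253968, 0.126984, 0.142857, 0.269841, 0.206349 (working shown to 6 dp, full precision carried).
D = 0.253968² + 0.126984² + 0.142857² + 0.269841² + 0.206349² = 0.064500 + 0.016125 + 0.020408 + 0.072814 + 0.042580 = 0.216427.
So 1 − D = 0.783573, i.e. 0.7836 to 4 decimal places.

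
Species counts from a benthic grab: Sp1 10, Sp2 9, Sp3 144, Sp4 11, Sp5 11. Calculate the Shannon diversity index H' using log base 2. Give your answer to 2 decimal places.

1.21

Total N = 10+9+144+11+11 = 185, so the proportions are 0.0541, 0.0486, 0.7784, 0.0595, 0.0595 (working shown to 4 dp, full precision carried).
Each pᵢ log₂ pᵢ term: 0.0541×(-4.2095)=-0.2275, 0.0486×(-4.3615)=-0.2122, 0.7784×(-0.3615)=-0.2813, 0.0595×(-4.0719)=-0.2421, 0.0595×(-4.0719)=-0.2421.
Sum = -1.2053, so H' = 1.21.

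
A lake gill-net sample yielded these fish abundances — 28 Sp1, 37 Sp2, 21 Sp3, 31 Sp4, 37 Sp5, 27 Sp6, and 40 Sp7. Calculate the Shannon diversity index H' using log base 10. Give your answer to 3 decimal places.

0.836

Total N = 28+37+21+31+37+27+40 = 221, so the proportions are 0.1267, 0.16742, 0.09502, 0.14027, 0.16742, 0.12217, 0.181 (working shown to 5 dp, full precision carried).
Each pᵢ log₁₀ pᵢ term: 0.1267×(-0.89723)=-0.11368, 0.16742×(-0.77619)=-0.12995, 0.09502×(-1.02217)=-0.09713, 0.14027×(-0.85303)=-0.11966, 0.16742×(-0.77619)=-0.12995, 0.12217×(-0.91303)=-0.11155, 0.181×(-0.74233)=-0.13436.
Sum = -0.83627, so H' = 0.836.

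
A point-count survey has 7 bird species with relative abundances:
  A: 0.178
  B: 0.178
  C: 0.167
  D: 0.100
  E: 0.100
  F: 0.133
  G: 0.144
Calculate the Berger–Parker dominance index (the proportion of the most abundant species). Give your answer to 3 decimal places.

The largest proportion is 0.178, i.e. d = 0.178 to 3 decimal places.

0.178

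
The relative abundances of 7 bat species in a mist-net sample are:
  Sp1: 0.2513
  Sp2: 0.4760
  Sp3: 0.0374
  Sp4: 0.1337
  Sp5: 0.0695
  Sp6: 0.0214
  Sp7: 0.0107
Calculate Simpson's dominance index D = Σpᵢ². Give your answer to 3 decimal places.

D = 0.2513² + 0.476² + 0.0374² + 0.1337² + 0.0695² + 0.0214² + 0.0107² = 0.06315 + 0.22658 + 0.00140 + 0.01788 + 0.00483 + 0.00046 + 0.00011 = 0.31440 (working shown to 5 dp, full precision carried).
To 3 decimal places, D = 0.314.

0.314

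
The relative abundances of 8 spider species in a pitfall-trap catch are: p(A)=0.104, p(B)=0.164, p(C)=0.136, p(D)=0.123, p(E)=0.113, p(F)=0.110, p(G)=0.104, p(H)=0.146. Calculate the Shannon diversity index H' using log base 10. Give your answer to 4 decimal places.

Each pᵢ log₁₀ pᵢ term (working shown to 6 dp, full precision carried): 0.104×(-0.982967)=-0.102229, 0.164×(-0.785156)=-0.128766, 0.136×(-0.866461)=-0.117839, 0.123×(-0.910095)=-0.111942, 0.113×(-0.946922)=-0.107002, 0.11×(-0.958607)=-0.105447, 0.104×(-0.982967)=-0.102229, 0.146×(-0.835647)=-0.122004.
Sum = -0.897456, so H' = 0.8975.

0.8975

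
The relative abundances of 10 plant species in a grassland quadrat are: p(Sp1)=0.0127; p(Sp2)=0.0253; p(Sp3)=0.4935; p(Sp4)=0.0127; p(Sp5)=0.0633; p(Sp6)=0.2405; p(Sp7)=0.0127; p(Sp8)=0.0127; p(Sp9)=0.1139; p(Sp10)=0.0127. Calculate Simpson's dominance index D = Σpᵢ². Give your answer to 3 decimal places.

D = 0.0127² + 0.0253² + 0.4935² + 0.0127² + 0.0633² + 0.2405² + 0.0127² + 0.0127² + 0.1139² + 0.0127² = 0.00016 + 0.00064 + 0.24354 + 0.00016 + 0.00401 + 0.05784 + 0.00016 + 0.00016 + 0.01297 + 0.00016 = 0.31981 (working shown to 5 dp, full precision carried).
To 3 decimal places, D = 0.320.

0.320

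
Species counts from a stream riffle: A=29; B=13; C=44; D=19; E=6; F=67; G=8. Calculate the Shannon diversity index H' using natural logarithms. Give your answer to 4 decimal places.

Total N = 29+13+44+19+6+67+8 = 186, so the proportions are 0.155914, 0.069892, 0.236559, 0.102151, 0.032258, 0.360215, 0.043011 (working shown to 6 dp, full precision carried).
Each pᵢ ln pᵢ term: 0.155914×(-1.858451)=-0.289758, 0.069892×(-2.660797)=-0.185970, 0.236559×(-1.441557)=-0.341013, 0.102151×(-2.281308)=-0.233037, 0.032258×(-3.433987)=-0.110774, 0.360215×(-1.021054)=-0.367799, 0.043011×(-3.146305)=-0.135325.
Sum = -1.663676, so H' = 1.6637.

1.6637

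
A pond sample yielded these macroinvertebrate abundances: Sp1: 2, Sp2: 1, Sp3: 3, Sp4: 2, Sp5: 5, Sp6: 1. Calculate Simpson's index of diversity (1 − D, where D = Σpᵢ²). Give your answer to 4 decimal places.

0.7755

Total N = 2+1+3+2+5+1 = 14, so the proportions are 0.142857, 0.071429, 0.214286, 0.142857, 0.357143, 0.071429 (working shown to 6 dp, full precision carried).
D = 0.142857² + 0.071429² + 0.214286² + 0.142857² + 0.357143² + 0.071429² = 0.020408 + 0.005102 + 0.045918 + 0.020408 + 0.127551 + 0.005102 = 0.224490.
So 1 − D = 0.775510, i.e. 0.7755 to 4 decimal places.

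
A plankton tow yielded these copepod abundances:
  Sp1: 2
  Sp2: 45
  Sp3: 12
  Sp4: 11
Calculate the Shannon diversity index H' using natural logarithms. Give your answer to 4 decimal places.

Total N = 2+45+12+11 = 70, so the proportions are 0.028571, 0.642857, 0.171429, 0.157143 (working shown to 6 dp, full precision carried).
Each pᵢ ln pᵢ term: 0.028571×(-3.555348)=-0.101581, 0.642857×(-0.441833)=-0.284035, 0.171429×(-1.763589)=-0.302329, 0.157143×(-1.850600)=-0.290809.
Sum = -0.978755, so H' = 0.9788.

0.9788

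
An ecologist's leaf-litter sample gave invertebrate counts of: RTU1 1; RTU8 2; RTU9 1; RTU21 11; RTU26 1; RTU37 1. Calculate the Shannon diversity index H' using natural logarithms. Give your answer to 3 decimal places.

Total N = 1+2+1+11+1+1 = 17, so the proportions are 0.05882, 0.11765, 0.05882, 0.64706, 0.05882, 0.05882 (working shown to 5 dp, full precision carried).
Each pᵢ ln pᵢ term: 0.05882×(-2.83321)=-0.16666, 0.11765×(-2.14007)=-0.25177, 0.05882×(-2.83321)=-0.16666, 0.64706×(-0.43532)=-0.28168, 0.05882×(-2.83321)=-0.16666, 0.05882×(-2.83321)=-0.16666.
Sum = -1.20009, so H' = 1.200.

1.200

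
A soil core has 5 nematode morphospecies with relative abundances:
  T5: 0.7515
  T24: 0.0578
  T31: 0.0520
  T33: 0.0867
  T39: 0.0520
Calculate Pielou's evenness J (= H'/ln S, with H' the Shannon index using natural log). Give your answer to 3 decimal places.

0.559

H' = −Σ pᵢ ln pᵢ = −((-0.21469) + (-0.16477) + (-0.15374) + (-0.21201) + (-0.15374)) = 0.89895 (working shown to 5 dp, full precision carried).
With S = 5 species, ln S = 1.60944, so J = 0.89895/1.60944 = 0.55855, i.e. 0.559 to 3 decimal places.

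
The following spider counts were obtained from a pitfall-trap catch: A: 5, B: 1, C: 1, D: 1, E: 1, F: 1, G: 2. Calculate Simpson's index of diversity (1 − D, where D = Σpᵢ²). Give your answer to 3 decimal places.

Total N = 5+1+1+1+1+1+2 = 12, so the proportions are 0.41667, 0.08333, 0.08333, 0.08333, 0.08333, 0.08333, 0.16667 (working shown to 5 dp, full precision carried).
D = 0.41667² + 0.08333² + 0.08333² + 0.08333² + 0.08333² + 0.08333² + 0.16667² = 0.17361 + 0.00694 + 0.00694 + 0.00694 + 0.00694 + 0.00694 + 0.02778 = 0.23611.
So 1 − D = 0.76389, i.e. 0.764 to 3 decimal places.

0.764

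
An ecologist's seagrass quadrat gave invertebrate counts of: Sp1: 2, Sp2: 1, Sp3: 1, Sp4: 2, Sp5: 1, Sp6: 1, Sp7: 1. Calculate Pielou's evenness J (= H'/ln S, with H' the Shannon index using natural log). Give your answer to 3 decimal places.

Total N = 2+1+1+2+1+1+1 = 9, so the proportions are 0.22222, 0.11111, 0.11111, 0.22222, 0.11111, 0.11111, 0.11111 (working shown to 5 dp, full precision carried).
H' = −Σ pᵢ ln pᵢ = −((-0.33424) + (-0.24414) + (-0.24414) + (-0.33424) + (-0.24414) + (-0.24414) + (-0.24414)) = 1.88916.
With S = 7 species, ln S = 1.94591, so J = 1.88916/1.94591 = 0.97084, i.e. 0.971 to 3 decimal places.

0.971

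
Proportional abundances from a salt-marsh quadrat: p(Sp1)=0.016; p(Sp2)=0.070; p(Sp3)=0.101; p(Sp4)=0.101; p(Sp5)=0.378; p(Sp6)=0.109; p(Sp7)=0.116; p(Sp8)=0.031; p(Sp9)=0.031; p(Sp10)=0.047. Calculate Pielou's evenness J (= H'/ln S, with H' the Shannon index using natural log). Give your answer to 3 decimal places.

H' = −Σ pᵢ ln pᵢ = −((-0.06616) + (-0.18615) + (-0.23156) + (-0.23156) + (-0.36774) + (-0.24159) + (-0.24988) + (-0.10769) + (-0.10769) + (-0.14371)) = 1.93372 (working shown to 5 dp, full precision carried).
With S = 10 species, ln S = 2.30259, so J = 1.93372/2.30259 = 0.83980, i.e. 0.840 to 3 decimal places.

0.840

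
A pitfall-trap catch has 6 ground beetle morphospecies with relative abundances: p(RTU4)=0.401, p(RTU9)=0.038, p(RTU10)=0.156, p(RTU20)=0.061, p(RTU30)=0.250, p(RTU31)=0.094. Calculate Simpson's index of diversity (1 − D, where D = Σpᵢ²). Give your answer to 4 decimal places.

D = 0.401² + 0.038² + 0.156² + 0.061² + 0.25² + 0.094² = 0.160801 + 0.001444 + 0.024336 + 0.003721 + 0.062500 + 0.008836 = 0.261638 (working shown to 6 dp, full precision carried).
So 1 − D = 0.738362, i.e. 0.7384 to 4 decimal places.

0.7384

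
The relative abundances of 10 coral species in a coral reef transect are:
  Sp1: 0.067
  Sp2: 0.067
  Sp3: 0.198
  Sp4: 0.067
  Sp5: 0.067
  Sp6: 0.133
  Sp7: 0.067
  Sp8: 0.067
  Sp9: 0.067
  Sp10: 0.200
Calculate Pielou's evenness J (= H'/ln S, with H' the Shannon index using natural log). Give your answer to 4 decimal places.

0.9462

H' = −Σ pᵢ ln pᵢ = −((-0.181105) + (-0.181105) + (-0.320659) + (-0.181105) + (-0.181105) + (-0.268315) + (-0.181105) + (-0.181105) + (-0.181105) + (-0.321888)) = 2.178598 (working shown to 6 dp, full precision carried).
With S = 10 species, ln S = 2.302585, so J = 2.178598/2.302585 = 0.946153, i.e. 0.9462 to 4 decimal places.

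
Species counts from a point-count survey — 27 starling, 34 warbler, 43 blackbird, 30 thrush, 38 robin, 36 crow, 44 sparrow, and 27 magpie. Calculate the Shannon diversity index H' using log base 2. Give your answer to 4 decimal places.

Total N = 27+34+43+30+38+36+44+27 = 279, so the proportions are 0.096774, 0.121864, 0.154122, 0.107527, 0.136201, 0.129032, 0.157706, 0.096774 (working shown to 6 dp, full precision carried).
Each pᵢ log₂ pᵢ term: 0.096774×(-3.369234)=-0.326055, 0.121864×(-3.036658)=-0.370059, 0.154122×(-2.697857)=-0.415799, 0.107527×(-3.217231)=-0.345939, 0.136201×(-2.876194)=-0.391740, 0.129032×(-2.954196)=-0.381187, 0.157706×(-2.664690)=-0.420238, 0.096774×(-3.369234)=-0.326055.
Sum = -2.977070, so H' = 2.9771.

2.9771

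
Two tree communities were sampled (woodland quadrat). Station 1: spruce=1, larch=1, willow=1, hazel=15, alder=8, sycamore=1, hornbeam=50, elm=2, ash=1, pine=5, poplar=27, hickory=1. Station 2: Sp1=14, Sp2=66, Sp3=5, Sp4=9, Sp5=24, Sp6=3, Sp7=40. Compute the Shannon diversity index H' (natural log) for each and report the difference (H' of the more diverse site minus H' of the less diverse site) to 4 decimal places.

Station 1: N=113, proportions 0.00885, 0.00885, 0.00885, 0.132743, 0.070796, 0.00885, 0.442478, 0.017699, 0.00885, 0.044248, 0.238938, 0.00885, giving H' = 1.618728 (working shown to 6 dp, full precision carried).
Station 2: N=161, proportions 0.086957, 0.409938, 0.031056, 0.055901, 0.149068, 0.018634, 0.248447, giving H' = 1.550904.
Difference = |1.618728 − 1.550904| = 0.067824, i.e. 0.0678 to 4 decimal places.

0.0678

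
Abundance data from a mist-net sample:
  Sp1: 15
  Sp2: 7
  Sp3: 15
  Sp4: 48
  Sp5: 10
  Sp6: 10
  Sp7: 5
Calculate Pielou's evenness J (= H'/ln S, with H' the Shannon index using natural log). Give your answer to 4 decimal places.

0.8515

Total N = 15+7+15+48+10+10+5 = 110, so the proportions are 0.136364, 0.063636, 0.136364, 0.436364, 0.090909, 0.090909, 0.045455 (working shown to 6 dp, full precision carried).
H' = −Σ pᵢ ln pᵢ = −((-0.271695) + (-0.175291) + (-0.271695) + (-0.361867) + (-0.217990) + (-0.217990) + (-0.140502)) = 1.657031.
With S = 7 species, ln S = 1.945910, so J = 1.657031/1.945910 = 0.851546, i.e. 0.8515 to 4 decimal places.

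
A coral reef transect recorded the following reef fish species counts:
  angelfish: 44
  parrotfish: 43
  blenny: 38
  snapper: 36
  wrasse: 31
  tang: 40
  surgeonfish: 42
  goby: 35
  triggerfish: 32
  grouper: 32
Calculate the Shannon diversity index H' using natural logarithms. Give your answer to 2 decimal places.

2.30

Total N = 44+43+38+36+31+40+42+35+32+32 = 373, so the proportions are 0.118, 0.1153, 0.1019, 0.0965, 0.0831, 0.1072, 0.1126, 0.0938, 0.0858, 0.0858 (working shown to 4 dp, full precision carried).
Each pᵢ ln pᵢ term: 0.118×(-2.1374)=-0.2521, 0.1153×(-2.1604)=-0.2491, 0.1019×(-2.2840)=-0.2327, 0.0965×(-2.3381)=-0.2257, 0.0831×(-2.4876)=-0.2067, 0.1072×(-2.2327)=-0.2394, 0.1126×(-2.1839)=-0.2459, 0.0938×(-2.3662)=-0.2220, 0.0858×(-2.4558)=-0.2107, 0.0858×(-2.4558)=-0.2107.
Sum = -2.2950, so H' = 2.30.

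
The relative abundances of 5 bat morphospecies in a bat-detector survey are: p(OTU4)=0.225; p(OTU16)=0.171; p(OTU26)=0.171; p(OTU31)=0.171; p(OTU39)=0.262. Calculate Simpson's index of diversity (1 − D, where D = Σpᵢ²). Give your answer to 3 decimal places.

D = 0.225² + 0.171² + 0.171² + 0.171² + 0.262² = 0.05063 + 0.02924 + 0.02924 + 0.02924 + 0.06864 = 0.20699 (working shown to 5 dp, full precision carried).
So 1 − D = 0.79301, i.e. 0.793 to 3 decimal places.

0.793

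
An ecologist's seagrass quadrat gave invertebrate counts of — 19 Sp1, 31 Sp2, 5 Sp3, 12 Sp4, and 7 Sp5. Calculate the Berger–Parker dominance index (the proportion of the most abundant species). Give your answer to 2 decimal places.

Total N = 19+31+5+12+7 = 74, so the proportions are 0.2568, 0.4189, 0.0676, 0.1622, 0.0946 (working shown to 4 dp, full precision carried).
The largest proportion is 0.4189, i.e. d = 0.42 to 2 decimal places.

0.42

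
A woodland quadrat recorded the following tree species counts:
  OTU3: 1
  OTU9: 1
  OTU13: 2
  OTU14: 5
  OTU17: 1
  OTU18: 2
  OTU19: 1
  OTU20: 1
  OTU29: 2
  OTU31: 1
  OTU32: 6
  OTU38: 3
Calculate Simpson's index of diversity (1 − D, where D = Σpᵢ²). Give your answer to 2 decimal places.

Total N = 1+1+2+5+1+2+1+1+2+1+6+3 = 26, so the proportions are 0.0385, 0.0385, 0.0769, 0.1923, 0.0385, 0.0769, 0.0385, 0.0385, 0.0769, 0.0385, 0.2308, 0.1154 (working shown to 4 dp, full precision carried).
D = 0.0385² + 0.0385² + 0.0769² + 0.1923² + 0.0385² + 0.0769² + 0.0385² + 0.0385² + 0.0769² + 0.0385² + 0.2308² + 0.1154² = 0.0015 + 0.0015 + 0.0059 + 0.0370 + 0.0015 + 0.0059 + 0.0015 + 0.0015 + 0.0059 + 0.0015 + 0.0533 + 0.0133 = 0.1302.
So 1 − D = 0.8698, i.e. 0.87 to 2 decimal places.

0.87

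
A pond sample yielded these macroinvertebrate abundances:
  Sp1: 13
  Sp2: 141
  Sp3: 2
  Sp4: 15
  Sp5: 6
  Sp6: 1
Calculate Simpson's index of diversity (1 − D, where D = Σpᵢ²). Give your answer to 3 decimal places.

0.359

Total N = 13+141+2+15+6+1 = 178, so the proportions are 0.07303, 0.79213, 0.01124, 0.08427, 0.03371, 0.00562 (working shown to 5 dp, full precision carried).
D = 0.07303² + 0.79213² + 0.01124² + 0.08427² + 0.03371² + 0.00562² = 0.00533 + 0.62748 + 0.00013 + 0.00710 + 0.00114 + 0.00003 = 0.64121.
So 1 − D = 0.35879, i.e. 0.359 to 3 decimal places.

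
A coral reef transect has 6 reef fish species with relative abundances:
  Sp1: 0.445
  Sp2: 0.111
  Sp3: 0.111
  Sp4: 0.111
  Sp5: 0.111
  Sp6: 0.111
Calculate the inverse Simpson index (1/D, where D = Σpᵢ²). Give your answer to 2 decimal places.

D = 0.445² + 0.111² + 0.111² + 0.111² + 0.111² + 0.111² = 0.198025 + 0.012321 + 0.012321 + 0.012321 + 0.012321 + 0.012321 = 0.259630 (working shown to 6 dp, full precision carried).
So 1/D = 3.8516, i.e. 3.85 to 2 decimal places.

3.85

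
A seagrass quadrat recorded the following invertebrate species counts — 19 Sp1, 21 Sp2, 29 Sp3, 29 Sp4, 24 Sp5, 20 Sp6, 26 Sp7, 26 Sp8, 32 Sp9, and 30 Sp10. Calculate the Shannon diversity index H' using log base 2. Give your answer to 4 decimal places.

Total N = 19+21+29+29+24+20+26+26+32+30 = 256, so the proportions are 0.074219, 0.082031, 0.113281, 0.113281, 0.09375, 0.078125, 0.101562, 0.101562, 0.125, 0.117188 (working shown to 6 dp, full precision carried).
Each pᵢ log₂ pᵢ term: 0.074219×(-3.752072)=-0.278474, 0.082031×(-3.607683)=-0.295943, 0.113281×(-3.142019)=-0.355932, 0.113281×(-3.142019)=-0.355932, 0.09375×(-3.415037)=-0.320160, 0.078125×(-3.678072)=-0.287349, 0.101562×(-3.299560)=-0.335112, 0.101562×(-3.299560)=-0.335112, 0.125×(-3.000000)=-0.375000, 0.117188×(-3.093109)=-0.362474.
Sum = -3.301487, so H' = 3.3015.

3.3015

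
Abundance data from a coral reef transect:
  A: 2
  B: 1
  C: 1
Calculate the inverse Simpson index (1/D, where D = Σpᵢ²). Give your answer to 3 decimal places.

2.667

Total N = 2+1+1 = 4, so the proportions are 0.5, 0.25, 0.25 (working shown to 6 dp, full precision carried).
D = 0.5² + 0.25² + 0.25² = 0.250000 + 0.062500 + 0.062500 = 0.375000.
So 1/D = 2.66667, i.e. 2.667 to 3 decimal places.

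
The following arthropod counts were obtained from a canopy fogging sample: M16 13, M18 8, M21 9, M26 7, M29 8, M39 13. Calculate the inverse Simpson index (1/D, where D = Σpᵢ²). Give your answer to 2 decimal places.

Total N = 13+8+9+7+8+13 = 58, so the proportions are 0.224138, 0.137931, 0.155172, 0.12069, 0.137931, 0.224138 (working shown to 6 dp, full precision carried).
D = 0.224138² + 0.137931² + 0.155172² + 0.12069² + 0.137931² + 0.224138² = 0.050238 + 0.019025 + 0.024078 + 0.014566 + 0.019025 + 0.050238 = 0.177170.
So 1/D = 5.6443, i.e. 5.64 to 2 decimal places.

5.64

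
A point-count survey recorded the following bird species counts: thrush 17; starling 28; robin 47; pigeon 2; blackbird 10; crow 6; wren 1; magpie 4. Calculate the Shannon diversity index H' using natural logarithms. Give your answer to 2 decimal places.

1.59

Total N = 17+28+47+2+10+6+1+4 = 115, so the proportions are 0.1478, 0.2435, 0.4087, 0.0174, 0.087, 0.0522, 0.0087, 0.0348 (working shown to 4 dp, full precision carried).
Each pᵢ ln pᵢ term: 0.1478×(-1.9117)=-0.2826, 0.2435×(-1.4127)=-0.3440, 0.4087×(-0.8948)=-0.3657, 0.0174×(-4.0518)=-0.0705, 0.087×(-2.4423)=-0.2124, 0.0522×(-2.9532)=-0.1541, 0.0087×(-4.7449)=-0.0413, 0.0348×(-3.3586)=-0.1168.
Sum = -1.5873, so H' = 1.59.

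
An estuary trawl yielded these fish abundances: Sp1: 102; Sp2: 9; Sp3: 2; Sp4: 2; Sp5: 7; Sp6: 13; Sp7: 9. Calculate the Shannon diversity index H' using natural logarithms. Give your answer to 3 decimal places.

1.074

Total N = 102+9+2+2+7+13+9 = 144, so the proportions are 0.70833, 0.0625, 0.01389, 0.01389, 0.04861, 0.09028, 0.0625 (working shown to 5 dp, full precision carried).
Each pᵢ ln pᵢ term: 0.70833×(-0.34484)=-0.24426, 0.0625×(-2.77259)=-0.17329, 0.01389×(-4.27667)=-0.05940, 0.01389×(-4.27667)=-0.05940, 0.04861×(-3.02390)=-0.14700, 0.09028×(-2.40486)=-0.21711, 0.0625×(-2.77259)=-0.17329.
Sum = -1.07373, so H' = 1.074.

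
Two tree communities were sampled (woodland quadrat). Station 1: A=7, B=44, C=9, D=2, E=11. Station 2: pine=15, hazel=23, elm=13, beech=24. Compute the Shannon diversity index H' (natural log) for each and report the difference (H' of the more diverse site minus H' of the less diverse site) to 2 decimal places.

0.18

Station 1: N=73, proportions 0.0959, 0.6027, 0.1233, 0.0274, 0.1507, giving H' = 1.1718 (working shown to 4 dp, full precision carried).
Station 2: N=75, proportions 0.2, 0.3067, 0.1733, 0.32, giving H' = 1.3528.
Difference = |1.1718 − 1.3528| = 0.1810, i.e. 0.18 to 2 decimal places.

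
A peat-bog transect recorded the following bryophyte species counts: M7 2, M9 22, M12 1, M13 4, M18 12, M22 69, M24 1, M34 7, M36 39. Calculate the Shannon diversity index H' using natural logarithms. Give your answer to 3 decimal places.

Total N = 2+22+1+4+12+69+1+7+39 = 157, so the proportions are 0.01274, 0.14013, 0.00637, 0.02548, 0.07643, 0.43949, 0.00637, 0.04459, 0.24841 (working shown to 5 dp, full precision carried).
Each pᵢ ln pᵢ term: 0.01274×(-4.36310)=-0.05558, 0.14013×(-1.96520)=-0.27538, 0.00637×(-5.05625)=-0.03221, 0.02548×(-3.66995)=-0.09350, 0.07643×(-2.57134)=-0.19654, 0.43949×(-0.82214)=-0.36132, 0.00637×(-5.05625)=-0.03221, 0.04459×(-3.11034)=-0.13868, 0.24841×(-1.39268)=-0.34595.
Sum = -1.53136, so H' = 1.531.

1.531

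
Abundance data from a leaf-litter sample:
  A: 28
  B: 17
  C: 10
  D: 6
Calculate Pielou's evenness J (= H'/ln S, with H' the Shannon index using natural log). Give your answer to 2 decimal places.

Total N = 28+17+10+6 = 61, so the proportions are 0.459, 0.2787, 0.1639, 0.0984 (working shown to 4 dp, full precision carried).
H' = −Σ pᵢ ln pᵢ = −((-0.3574) + (-0.3561) + (-0.2964) + (-0.2281)) = 1.2380.
With S = 4 species, ln S = 1.3863, so J = 1.2380/1.3863 = 0.8931, i.e. 0.89 to 2 decimal places.

0.89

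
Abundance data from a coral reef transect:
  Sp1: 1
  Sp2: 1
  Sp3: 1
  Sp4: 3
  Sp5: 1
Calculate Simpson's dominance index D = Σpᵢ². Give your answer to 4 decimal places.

Total N = 1+1+1+3+1 = 7, so the proportions are 0.142857, 0.142857, 0.142857, 0.428571, 0.142857 (working shown to 6 dp, full precision carried).
D = 0.142857² + 0.142857² + 0.142857² + 0.428571² + 0.142857² = 0.020408 + 0.020408 + 0.020408 + 0.183673 + 0.020408 = 0.265306.
To 4 decimal places, D = 0.2653.

0.2653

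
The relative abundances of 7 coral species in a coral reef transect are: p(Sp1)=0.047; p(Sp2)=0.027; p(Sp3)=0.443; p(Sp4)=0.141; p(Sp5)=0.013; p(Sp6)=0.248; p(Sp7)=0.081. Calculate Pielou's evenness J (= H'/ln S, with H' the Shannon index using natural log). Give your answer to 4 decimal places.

0.7626

H' = −Σ pᵢ ln pᵢ = −((-0.143708) + (-0.097522) + (-0.360684) + (-0.276218) + (-0.056456) + (-0.345793) + (-0.203578)) = 1.483959 (working shown to 6 dp, full precision carried).
With S = 7 species, ln S = 1.945910, so J = 1.483959/1.945910 = 0.762604, i.e. 0.7626 to 4 decimal places.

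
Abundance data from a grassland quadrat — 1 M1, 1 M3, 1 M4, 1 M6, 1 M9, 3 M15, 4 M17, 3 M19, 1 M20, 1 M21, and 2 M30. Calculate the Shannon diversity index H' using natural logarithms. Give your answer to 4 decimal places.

2.2327

Total N = 1+1+1+1+1+3+4+3+1+1+2 = 19, so the proportions are 0.052632, 0.052632, 0.052632, 0.052632, 0.052632, 0.157895, 0.210526, 0.157895, 0.052632, 0.052632, 0.105263 (working shown to 6 dp, full precision carried).
Each pᵢ ln pᵢ term: 0.052632×(-2.944439)=-0.154970, 0.052632×(-2.944439)=-0.154970, 0.052632×(-2.944439)=-0.154970, 0.052632×(-2.944439)=-0.154970, 0.052632×(-2.944439)=-0.154970, 0.157895×(-1.845827)=-0.291446, 0.210526×(-1.558145)=-0.328030, 0.157895×(-1.845827)=-0.291446, 0.052632×(-2.944439)=-0.154970, 0.052632×(-2.944439)=-0.154970, 0.105263×(-2.251292)=-0.236978.
Sum = -2.232694, so H' = 2.2327.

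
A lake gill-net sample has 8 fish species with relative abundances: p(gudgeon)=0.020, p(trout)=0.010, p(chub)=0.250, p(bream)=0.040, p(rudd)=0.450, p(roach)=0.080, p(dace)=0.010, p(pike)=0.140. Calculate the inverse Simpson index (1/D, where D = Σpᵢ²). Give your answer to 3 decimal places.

D = 0.02² + 0.01² + 0.25² + 0.04² + 0.45² + 0.08² + 0.01² + 0.14² = 0.0004000 + 0.0001000 + 0.0625000 + 0.0016000 + 0.2025000 + 0.0064000 + 0.0001000 + 0.0196000 = 0.2932000 (working shown to 7 dp, full precision carried).
So 1/D = 3.41064, i.e. 3.411 to 3 decimal places.

3.411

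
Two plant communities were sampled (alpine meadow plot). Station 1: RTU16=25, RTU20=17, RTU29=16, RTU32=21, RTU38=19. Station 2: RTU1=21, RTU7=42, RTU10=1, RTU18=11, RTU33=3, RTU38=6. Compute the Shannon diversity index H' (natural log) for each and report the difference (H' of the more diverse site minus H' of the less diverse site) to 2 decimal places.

Station 1: N=98, proportions 0.2551, 0.1735, 0.1633, 0.2143, 0.1939, giving H' = 1.5964 (working shown to 4 dp, full precision carried).
Station 2: N=84, proportions 0.25, 0.5, 0.0119, 0.131, 0.0357, 0.0714, giving H' = 1.3196.
Difference = |1.5964 − 1.3196| = 0.2768, i.e. 0.28 to 2 decimal places.

0.28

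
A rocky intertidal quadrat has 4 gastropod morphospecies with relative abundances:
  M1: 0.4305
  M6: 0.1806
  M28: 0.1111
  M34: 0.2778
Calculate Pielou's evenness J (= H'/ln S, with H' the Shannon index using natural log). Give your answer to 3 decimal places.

0.917

H' = −Σ pᵢ ln pᵢ = −((-0.36283) + (-0.30909) + (-0.24412) + (-0.35582)) = 1.27186 (working shown to 5 dp, full precision carried).
With S = 4 species, ln S = 1.38629, so J = 1.27186/1.38629 = 0.91746, i.e. 0.917 to 3 decimal places.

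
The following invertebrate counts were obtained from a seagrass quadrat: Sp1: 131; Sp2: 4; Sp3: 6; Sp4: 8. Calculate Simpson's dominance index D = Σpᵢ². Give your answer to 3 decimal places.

0.778

Total N = 131+4+6+8 = 149, so the proportions are 0.87919, 0.02685, 0.04027, 0.05369 (working shown to 5 dp, full precision carried).
D = 0.87919² + 0.02685² + 0.04027² + 0.05369² = 0.77298 + 0.00072 + 0.00162 + 0.00288 = 0.77821.
To 3 decimal places, D = 0.778.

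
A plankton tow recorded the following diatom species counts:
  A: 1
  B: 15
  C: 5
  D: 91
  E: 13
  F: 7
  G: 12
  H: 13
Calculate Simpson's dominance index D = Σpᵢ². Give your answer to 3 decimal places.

Total N = 1+15+5+91+13+7+12+13 = 157, so the proportions are 0.00637, 0.09554, 0.03185, 0.57962, 0.0828, 0.04459, 0.07643, 0.0828 (working shown to 5 dp, full precision carried).
D = 0.00637² + 0.09554² + 0.03185² + 0.57962² + 0.0828² + 0.04459² + 0.07643² + 0.0828² = 0.00004 + 0.00913 + 0.00101 + 0.33596 + 0.00686 + 0.00199 + 0.00584 + 0.00686 = 0.36768.
To 3 decimal places, D = 0.368.

0.368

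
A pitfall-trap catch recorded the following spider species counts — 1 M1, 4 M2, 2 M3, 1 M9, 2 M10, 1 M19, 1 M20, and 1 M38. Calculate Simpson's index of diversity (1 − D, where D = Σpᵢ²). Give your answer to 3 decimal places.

Total N = 1+4+2+1+2+1+1+1 = 13, so the proportions are 0.07692, 0.30769, 0.15385, 0.07692, 0.15385, 0.07692, 0.07692, 0.07692 (working shown to 5 dp, full precision carried).
D = 0.07692² + 0.30769² + 0.15385² + 0.07692² + 0.15385² + 0.07692² + 0.07692² + 0.07692² = 0.00592 + 0.09467 + 0.02367 + 0.00592 + 0.02367 + 0.00592 + 0.00592 + 0.00592 = 0.17160.
So 1 − D = 0.82840, i.e. 0.828 to 3 decimal places.

0.828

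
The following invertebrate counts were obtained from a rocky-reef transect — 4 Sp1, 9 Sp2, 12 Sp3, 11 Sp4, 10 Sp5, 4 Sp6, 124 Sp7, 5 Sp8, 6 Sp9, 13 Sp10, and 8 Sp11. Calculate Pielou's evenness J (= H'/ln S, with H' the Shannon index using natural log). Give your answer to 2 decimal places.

Total N = 4+9+12+11+10+4+124+5+6+13+8 = 206, so the proportions are 0.0194, 0.0437, 0.0583, 0.0534, 0.0485, 0.0194, 0.6019, 0.0243, 0.0291, 0.0631, 0.0388 (working shown to 4 dp, full precision carried).
H' = −Σ pᵢ ln pᵢ = −((-0.0765) + (-0.1368) + (-0.1656) + (-0.1565) + (-0.1469) + (-0.0765) + (-0.3055) + (-0.0903) + (-0.1030) + (-0.1744) + (-0.1262)) = 1.5581.
With S = 11 species, ln S = 2.3979, so J = 1.5581/2.3979 = 0.6498, i.e. 0.65 to 2 decimal places.

0.65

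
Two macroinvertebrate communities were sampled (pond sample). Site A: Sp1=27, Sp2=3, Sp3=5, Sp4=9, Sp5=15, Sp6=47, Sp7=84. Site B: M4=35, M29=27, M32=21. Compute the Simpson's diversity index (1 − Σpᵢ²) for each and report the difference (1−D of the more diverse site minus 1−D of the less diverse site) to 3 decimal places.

Site A: N=190, proportions 0.14211, 0.01579, 0.02632, 0.04737, 0.07895, 0.24737, 0.44211, giving 1−D = 0.71374 (working shown to 5 dp, full precision carried).
Site B: N=83, proportions 0.42169, 0.3253, 0.25301, giving 1−D = 0.65234.
Difference = |0.71374 − 0.65234| = 0.06140, i.e. 0.061 to 3 decimal places.

0.061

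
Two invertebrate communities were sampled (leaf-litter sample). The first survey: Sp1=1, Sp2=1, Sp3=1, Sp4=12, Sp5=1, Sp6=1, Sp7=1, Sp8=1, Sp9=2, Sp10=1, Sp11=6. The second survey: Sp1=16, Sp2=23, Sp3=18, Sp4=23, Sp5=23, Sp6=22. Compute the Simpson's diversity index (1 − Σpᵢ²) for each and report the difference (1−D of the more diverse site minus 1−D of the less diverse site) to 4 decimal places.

The first survey: N=28, proportions 0.035714, 0.035714, 0.035714, 0.428571, 0.035714, 0.035714, 0.035714, 0.035714, 0.071429, 0.035714, 0.214286, giving 1−D = 0.755102 (working shown to 6 dp, full precision carried).
The second survey: N=125, proportions 0.128, 0.184, 0.144, 0.184, 0.184, 0.176, giving 1−D = 0.830336.
Difference = |0.755102 − 0.830336| = 0.075234, i.e. 0.0752 to 4 decimal places.

0.0752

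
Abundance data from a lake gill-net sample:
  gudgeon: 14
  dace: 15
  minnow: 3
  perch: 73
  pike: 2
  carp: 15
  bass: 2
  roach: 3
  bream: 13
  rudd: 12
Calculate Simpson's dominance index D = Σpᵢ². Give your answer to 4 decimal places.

0.2733

Total N = 14+15+3+73+2+15+2+3+13+12 = 152, so the proportions are 0.092105, 0.098684, 0.019737, 0.480263, 0.013158, 0.098684, 0.013158, 0.019737, 0.085526, 0.078947 (working shown to 6 dp, full precision carried).
D = 0.092105² + 0.098684² + 0.019737² + 0.480263² + 0.013158² + 0.098684² + 0.013158² + 0.019737² + 0.085526² + 0.078947² = 0.008483 + 0.009739 + 0.000390 + 0.230653 + 0.000173 + 0.009739 + 0.000173 + 0.000390 + 0.007315 + 0.006233 = 0.273286.
To 4 decimal places, D = 0.2733.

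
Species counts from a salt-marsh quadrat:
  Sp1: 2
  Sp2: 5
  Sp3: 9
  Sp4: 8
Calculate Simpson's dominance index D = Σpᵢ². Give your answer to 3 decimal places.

0.302

Total N = 2+5+9+8 = 24, so the proportions are 0.08333, 0.20833, 0.375, 0.33333 (working shown to 5 dp, full precision carried).
D = 0.08333² + 0.20833² + 0.375² + 0.33333² = 0.00694 + 0.04340 + 0.14062 + 0.11111 = 0.30208.
To 3 decimal places, D = 0.302.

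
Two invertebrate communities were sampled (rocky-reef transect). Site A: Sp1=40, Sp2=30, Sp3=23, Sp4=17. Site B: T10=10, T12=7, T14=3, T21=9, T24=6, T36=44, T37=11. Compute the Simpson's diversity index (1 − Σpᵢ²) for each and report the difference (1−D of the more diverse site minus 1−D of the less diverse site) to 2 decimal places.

Site A: N=110, proportions 0.3636, 0.2727, 0.2091, 0.1545, giving 1−D = 0.7258 (working shown to 4 dp, full precision carried).
Site B: N=90, proportions 0.1111, 0.0778, 0.0333, 0.1, 0.0667, 0.4889, 0.1222, giving 1−D = 0.7121.
Difference = |0.7258 − 0.7121| = 0.0137, i.e. 0.01 to 2 decimal places.

0.01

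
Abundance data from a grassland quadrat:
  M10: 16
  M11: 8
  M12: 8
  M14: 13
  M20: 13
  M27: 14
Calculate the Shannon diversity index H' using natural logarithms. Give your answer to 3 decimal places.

Total N = 16+8+8+13+13+14 = 72, so the proportions are 0.22222, 0.11111, 0.11111, 0.18056, 0.18056, 0.19444 (working shown to 5 dp, full precision carried).
Each pᵢ ln pᵢ term: 0.22222×(-1.50408)=-0.33424, 0.11111×(-2.19722)=-0.24414, 0.11111×(-2.19722)=-0.24414, 0.18056×(-1.71172)=-0.30906, 0.18056×(-1.71172)=-0.30906, 0.19444×(-1.63761)=-0.31842.
Sum = -1.75906, so H' = 1.759.

1.759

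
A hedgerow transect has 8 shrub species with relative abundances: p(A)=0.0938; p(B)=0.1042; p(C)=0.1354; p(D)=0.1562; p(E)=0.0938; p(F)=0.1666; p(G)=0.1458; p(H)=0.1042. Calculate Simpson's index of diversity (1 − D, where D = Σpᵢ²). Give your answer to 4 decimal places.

D = 0.0938² + 0.1042² + 0.1354² + 0.1562² + 0.0938² + 0.1666² + 0.1458² + 0.1042² = 0.008798 + 0.010858 + 0.018333 + 0.024398 + 0.008798 + 0.027756 + 0.021258 + 0.010858 = 0.131057 (working shown to 6 dp, full precision carried).
So 1 − D = 0.868943, i.e. 0.8689 to 4 decimal places.

0.8689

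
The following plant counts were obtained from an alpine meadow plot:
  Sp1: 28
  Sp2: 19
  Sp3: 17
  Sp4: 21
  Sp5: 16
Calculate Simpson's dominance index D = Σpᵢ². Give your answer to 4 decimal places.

Total N = 28+19+17+21+16 = 101, so the proportions are 0.277228, 0.188119, 0.168317, 0.207921, 0.158416 (working shown to 6 dp, full precision carried).
D = 0.277228² + 0.188119² + 0.168317² + 0.207921² + 0.158416² = 0.076855 + 0.035389 + 0.028331 + 0.043231 + 0.025096 = 0.208901.
To 4 decimal places, D = 0.2089.

0.2089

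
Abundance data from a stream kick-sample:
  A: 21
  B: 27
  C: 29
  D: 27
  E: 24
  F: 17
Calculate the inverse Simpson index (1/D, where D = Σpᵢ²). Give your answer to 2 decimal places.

Total N = 21+27+29+27+24+17 = 145, so the proportions are 0.144828, 0.186207, 0.2, 0.186207, 0.165517, 0.117241 (working shown to 6 dp, full precision carried).
D = 0.144828² + 0.186207² + 0.2² + 0.186207² + 0.165517² + 0.117241² = 0.020975 + 0.034673 + 0.040000 + 0.034673 + 0.027396 + 0.013746 = 0.171463.
So 1/D = 5.8322, i.e. 5.83 to 2 decimal places.

5.83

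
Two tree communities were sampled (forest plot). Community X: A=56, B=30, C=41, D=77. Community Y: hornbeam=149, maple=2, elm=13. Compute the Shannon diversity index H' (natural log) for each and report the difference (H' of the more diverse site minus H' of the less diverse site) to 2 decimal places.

0.99

Community X: N=204, proportions 0.2745, 0.1471, 0.201, 0.3775, giving H' = 1.3270 (working shown to 4 dp, full precision carried).
Community Y: N=164, proportions 0.9085, 0.0122, 0.0793, giving H' = 0.3418.
Difference = |1.3270 − 0.3418| = 0.9852, i.e. 0.99 to 2 decimal places.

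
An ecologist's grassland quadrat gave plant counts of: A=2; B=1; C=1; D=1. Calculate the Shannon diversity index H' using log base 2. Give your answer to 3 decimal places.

1.922

Total N = 2+1+1+1 = 5, so the proportions are 0.4, 0.2, 0.2, 0.2 (working shown to 5 dp, full precision carried).
Each pᵢ log₂ pᵢ term: 0.4×(-1.32193)=-0.52877, 0.2×(-2.32193)=-0.46439, 0.2×(-2.32193)=-0.46439, 0.2×(-2.32193)=-0.46439.
Sum = -1.92193, so H' = 1.922.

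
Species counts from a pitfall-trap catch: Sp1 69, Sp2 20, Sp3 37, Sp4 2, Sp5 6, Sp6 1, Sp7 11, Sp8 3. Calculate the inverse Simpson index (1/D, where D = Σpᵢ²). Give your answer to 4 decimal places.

3.3131

Total N = 69+20+37+2+6+1+11+3 = 149, so the proportions are 0.46308725, 0.13422819, 0.24832215, 0.01342282, 0.04026846, 0.00671141, 0.0738255, 0.02013423 (working shown to 8 dp, full precision carried).
D = 0.46308725² + 0.13422819² + 0.24832215² + 0.01342282² + 0.04026846² + 0.00671141² + 0.0738255² + 0.02013423² = 0.21444980 + 0.01801721 + 0.06166389 + 0.00018017 + 0.00162155 + 0.00004504 + 0.00545020 + 0.00040539 = 0.30183325.
So 1/D = 3.313088, i.e. 3.3131 to 4 decimal places.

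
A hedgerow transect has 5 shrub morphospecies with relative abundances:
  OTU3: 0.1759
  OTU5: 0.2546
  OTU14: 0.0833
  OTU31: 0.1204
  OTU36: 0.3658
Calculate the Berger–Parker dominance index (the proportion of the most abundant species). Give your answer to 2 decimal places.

The largest proportion is 0.3658, i.e. d = 0.37 to 2 decimal places.

0.37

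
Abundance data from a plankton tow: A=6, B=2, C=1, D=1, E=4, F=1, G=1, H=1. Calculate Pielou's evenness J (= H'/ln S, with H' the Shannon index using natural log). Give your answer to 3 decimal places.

Total N = 6+2+1+1+4+1+1+1 = 17, so the proportions are 0.35294, 0.11765, 0.05882, 0.05882, 0.23529, 0.05882, 0.05882, 0.05882 (working shown to 5 dp, full precision carried).
H' = −Σ pᵢ ln pᵢ = −((-0.36757) + (-0.25177) + (-0.16666) + (-0.16666) + (-0.34045) + (-0.16666) + (-0.16666) + (-0.16666)) = 1.79309.
With S = 8 species, ln S = 2.07944, so J = 1.79309/2.07944 = 0.86230, i.e. 0.862 to 3 decimal places.

0.862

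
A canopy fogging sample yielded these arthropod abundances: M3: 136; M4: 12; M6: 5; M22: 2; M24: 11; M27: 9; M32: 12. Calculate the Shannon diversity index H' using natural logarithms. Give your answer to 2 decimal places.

1.04

Total N = 136+12+5+2+11+9+12 = 187, so the proportions are 0.7273, 0.0642, 0.0267, 0.0107, 0.0588, 0.0481, 0.0642 (working shown to 4 dp, full precision carried).
Each pᵢ ln pᵢ term: 0.7273×(-0.3185)=-0.2316, 0.0642×(-2.7462)=-0.1762, 0.0267×(-3.6217)=-0.0968, 0.0107×(-4.5380)=-0.0485, 0.0588×(-2.8332)=-0.1667, 0.0481×(-3.0339)=-0.1460, 0.0642×(-2.7462)=-0.1762.
Sum = -1.0421, so H' = 1.04.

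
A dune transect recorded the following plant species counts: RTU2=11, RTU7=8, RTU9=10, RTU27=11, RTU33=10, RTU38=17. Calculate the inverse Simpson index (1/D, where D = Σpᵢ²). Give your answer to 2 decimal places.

Total N = 11+8+10+11+10+17 = 67, so the proportions are 0.164179, 0.119403, 0.149254, 0.164179, 0.149254, 0.253731 (working shown to 6 dp, full precision carried).
D = 0.164179² + 0.119403² + 0.149254² + 0.164179² + 0.149254² + 0.253731² = 0.026955 + 0.014257 + 0.022277 + 0.026955 + 0.022277 + 0.064380 = 0.177100.
So 1/D = 5.6465, i.e. 5.65 to 2 decimal places.

5.65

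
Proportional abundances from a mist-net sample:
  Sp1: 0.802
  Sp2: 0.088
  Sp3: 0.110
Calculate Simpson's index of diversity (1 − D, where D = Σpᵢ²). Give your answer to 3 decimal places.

D = 0.802² + 0.088² + 0.11² = 0.64320 + 0.00774 + 0.01210 = 0.66305 (working shown to 5 dp, full precision carried).
So 1 − D = 0.33695, i.e. 0.337 to 3 decimal places.

0.337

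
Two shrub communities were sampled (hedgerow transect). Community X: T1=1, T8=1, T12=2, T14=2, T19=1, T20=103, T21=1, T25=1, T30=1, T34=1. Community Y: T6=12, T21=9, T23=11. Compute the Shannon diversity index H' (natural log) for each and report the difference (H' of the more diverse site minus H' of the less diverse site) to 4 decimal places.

Community X: N=114, proportions 0.008772, 0.008772, 0.017544, 0.017544, 0.008772, 0.903509, 0.008772, 0.008772, 0.008772, 0.008772, giving H' = 0.524359 (working shown to 6 dp, full precision carried).
Community Y: N=32, proportions 0.375, 0.28125, 0.34375, giving H' = 1.091650.
Difference = |0.524359 − 1.091650| = 0.567291, i.e. 0.5673 to 4 decimal places.

0.5673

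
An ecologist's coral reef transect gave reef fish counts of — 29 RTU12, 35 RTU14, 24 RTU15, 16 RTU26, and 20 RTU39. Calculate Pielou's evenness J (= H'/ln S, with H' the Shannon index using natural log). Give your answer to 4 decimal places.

Total N = 29+35+24+16+20 = 124, so the proportions are 0.233871, 0.282258, 0.193548, 0.129032, 0.16129 (working shown to 6 dp, full precision carried).
H' = −Σ pᵢ ln pᵢ = −((-0.339811) + (-0.357038) + (-0.317851) + (-0.264218) + (-0.294282)) = 1.573200.
With S = 5 species, ln S = 1.609438, so J = 1.573200/1.609438 = 0.977484, i.e. 0.9775 to 4 decimal places.

0.9775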